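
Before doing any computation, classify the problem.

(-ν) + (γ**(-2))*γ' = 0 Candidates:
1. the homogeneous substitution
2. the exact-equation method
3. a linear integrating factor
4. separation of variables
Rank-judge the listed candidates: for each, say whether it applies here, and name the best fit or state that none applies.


Diagnosis: separation of variables — solved for the derivative, the right side splits multiplicatively into a function of each variable alone — divide and integrate each side.
- the homogeneous substitution: rescaling both variables together changes the slope, so no ratio substitution collapses it.
- the exact-equation method: the cross-partial test holds only vacuously — each coefficient lives in its own variable, so the exactness machinery reads no structure the split form does not already show.
- a linear integrating factor: the unknown enters nonlinearly (through a power, a denominator, or a transcendental function), which the linear integrating-factor recipe cannot absorb as-is — any repair would come from a preliminary substitution, not the factor.
- separation of variables: yes, a natural case for it.


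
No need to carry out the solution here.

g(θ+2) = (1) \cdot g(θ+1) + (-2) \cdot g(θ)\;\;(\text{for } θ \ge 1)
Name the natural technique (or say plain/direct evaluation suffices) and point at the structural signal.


Diagnosis: the characteristic-root method — no index-dependence in the weights and nothing inhomogeneous: classic characteristic-equation setup.


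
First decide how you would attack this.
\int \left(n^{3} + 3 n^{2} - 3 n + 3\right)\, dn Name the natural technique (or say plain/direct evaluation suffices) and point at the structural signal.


Diagnosis: no special technique — every term is a constant multiple of a power of n; term-wise power-rule integration needs no preliminary transformation.


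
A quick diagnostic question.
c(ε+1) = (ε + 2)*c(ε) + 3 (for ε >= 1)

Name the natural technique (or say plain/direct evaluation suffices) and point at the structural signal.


Technique: a summation factor — one step of memory with a weight ε + 2 that changes as the index grows — the summation-factor construction is built for this.


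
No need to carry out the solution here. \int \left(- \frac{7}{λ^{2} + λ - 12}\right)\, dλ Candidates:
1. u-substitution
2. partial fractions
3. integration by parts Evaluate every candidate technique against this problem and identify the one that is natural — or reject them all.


Best approach: partial fractions — a proper rational integrand whose denominator splits into simpler factors — decompose into partial fractions first.
- u-substitution: no subexpression of the integrand pairs with its own derivative as a factor — individual terms may offer their own substitutions, but any change of variable covering the whole integral would have to be constructed from outside the expression.
- partial fractions: applicable, and directly so.
- integration by parts: the integrand does not split as a nonconstant polynomial times an exp, sine, cosine of a linear argument, or logarithm — no polynomial-kernel parts product to differentiate one side of.


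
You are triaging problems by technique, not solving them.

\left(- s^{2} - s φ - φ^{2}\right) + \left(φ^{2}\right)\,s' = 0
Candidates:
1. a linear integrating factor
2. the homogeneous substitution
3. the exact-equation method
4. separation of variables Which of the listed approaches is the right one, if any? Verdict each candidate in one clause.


Diagnosis: the homogeneous substitution — the slope is degree-zero homogeneous: the ratio substitution v = s/φ collapses it.
- a linear integrating factor — a nonlinear term in the unknown puts this outside the integrating-factor template.
- the homogeneous substitution: yes, a natural case for it.
- the exact-equation method — no potential function has this form as its differential, as written.
- separation of variables: the two dependences do not factor apart.


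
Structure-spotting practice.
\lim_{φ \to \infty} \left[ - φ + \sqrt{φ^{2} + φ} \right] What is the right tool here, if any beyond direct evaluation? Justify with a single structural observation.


Diagnosis: conjugate multiplication — an infinity-minus-infinity difference with a surviving radical — multiply by the conjugate to cancel the divergence.


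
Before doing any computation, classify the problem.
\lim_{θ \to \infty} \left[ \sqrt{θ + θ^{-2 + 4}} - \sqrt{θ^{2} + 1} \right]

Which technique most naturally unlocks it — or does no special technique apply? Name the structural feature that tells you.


Diagnosis: conjugate multiplication — divergence minus divergence hides a finite answer — expose it by pairing \sqrt{θ + θ^{-2 + 4}} - \sqrt{θ^{2} + 1} with its conjugate.


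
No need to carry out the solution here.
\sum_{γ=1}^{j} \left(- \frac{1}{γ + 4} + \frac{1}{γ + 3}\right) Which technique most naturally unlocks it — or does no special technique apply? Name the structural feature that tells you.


Best approach: telescoping — write out three consecutive terms and watch the interior cancel: the advanced copy one term subtracts reappears as the very next term's leading piece, pair after pair.


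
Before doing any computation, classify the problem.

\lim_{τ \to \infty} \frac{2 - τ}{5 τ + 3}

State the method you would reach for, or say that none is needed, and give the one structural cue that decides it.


Technique: dominant-term comparison — divide by the highest power of τ present: lower-order terms vanish and the dominant ratio remains. As a single quotient, the ∞/∞ shape would yield to repeated differentiation as well — the growth comparison gets there in one look.


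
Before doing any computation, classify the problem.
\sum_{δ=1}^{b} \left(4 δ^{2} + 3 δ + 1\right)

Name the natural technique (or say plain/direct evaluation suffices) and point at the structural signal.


Diagnosis: no special technique — recognize the absence of structure: constant-multiple powers of δ summed plainly, no special method required.


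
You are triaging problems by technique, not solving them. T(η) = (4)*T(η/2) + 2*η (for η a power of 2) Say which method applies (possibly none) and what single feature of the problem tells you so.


Technique: the master substitution — recursion at η/2 is multiplicative in the index; logarithmic reindexing via η = 2^m linearizes it.


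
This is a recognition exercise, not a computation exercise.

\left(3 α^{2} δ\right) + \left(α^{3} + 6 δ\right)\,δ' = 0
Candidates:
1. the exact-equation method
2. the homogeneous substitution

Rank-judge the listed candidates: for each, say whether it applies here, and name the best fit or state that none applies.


Method: the exact-equation method — take the mixed partials of 3 α^{2} δ and α^{3} + 6 δ: they are equal, which certifies an exact differential.
- the exact-equation method — yes, a natural case for it.
- the homogeneous substitution: solved for the derivative, the right side changes under joint scaling of the two variables.


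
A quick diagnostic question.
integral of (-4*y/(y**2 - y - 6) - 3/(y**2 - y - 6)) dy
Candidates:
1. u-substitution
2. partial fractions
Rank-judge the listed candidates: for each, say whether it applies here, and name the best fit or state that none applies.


Method: partial fractions — the bottom factors while the top stays lower-degree — split into simple fractions and integrate piece by piece.
- u-substitution: no subexpression of the integrand serves as a whole-integral substitution inner — individual terms may offer their own, but none carries its derivative as a factor of the full integrand; a working change of variable would have to be constructed from outside the expression.
- partial fractions — applicable, and directly so.


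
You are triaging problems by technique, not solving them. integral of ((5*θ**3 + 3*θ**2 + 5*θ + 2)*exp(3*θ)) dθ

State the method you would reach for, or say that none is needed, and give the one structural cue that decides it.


Diagnosis: integration by parts — a polynomial factor 5*θ**3 + 3*θ**2 + 5*θ + 2 multiplies exp(3*θ); differentiating 5*θ**3 + 3*θ**2 + 5*θ + 2 lowers its degree while exp(3*θ) integrates cleanly, so parts wins.


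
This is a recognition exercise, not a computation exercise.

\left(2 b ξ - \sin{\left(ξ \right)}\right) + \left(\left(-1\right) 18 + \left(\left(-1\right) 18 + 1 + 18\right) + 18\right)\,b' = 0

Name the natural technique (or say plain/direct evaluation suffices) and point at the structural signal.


Best approach: a linear integrating factor — the unknown enters only to the first power against a nonzero forcing term — the integrating-factor template applies directly.


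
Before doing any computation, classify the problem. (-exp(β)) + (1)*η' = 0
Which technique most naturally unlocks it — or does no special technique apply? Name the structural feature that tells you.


Technique: no special technique — the slope is a pure function of β; integrate both sides and be done.


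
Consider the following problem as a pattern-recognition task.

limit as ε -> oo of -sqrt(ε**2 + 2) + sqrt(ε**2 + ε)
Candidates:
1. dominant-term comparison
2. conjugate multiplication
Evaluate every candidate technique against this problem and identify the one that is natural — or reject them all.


Method: conjugate multiplication — this difference gives up after one conjugate multiplication — the radical structure cancels against its conjugate.
- dominant-term comparison — no ranking of term growth rates resolves the limit here.
- conjugate multiplication: applicable, and directly so.


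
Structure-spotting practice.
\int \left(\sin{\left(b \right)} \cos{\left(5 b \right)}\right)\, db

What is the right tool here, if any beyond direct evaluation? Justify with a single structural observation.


Method: a trigonometric identity — the product \sin{\left(b \right)} \cos{\left(5 b \right)} converts to a sum of single-frequency sinusoids via the product-to-sum identity.


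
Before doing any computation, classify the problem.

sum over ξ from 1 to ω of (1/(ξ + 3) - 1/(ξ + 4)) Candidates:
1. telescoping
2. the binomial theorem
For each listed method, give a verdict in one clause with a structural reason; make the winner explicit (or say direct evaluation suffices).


Best approach: telescoping — the piece each term subtracts is 1/(ξ + 3) advanced by one index, and it reappears with a plus sign leading the following term — the sum collapses to its boundary terms.
- telescoping — yes — fits the structure here.
- the binomial theorem: the terms do not reassemble into a binomial power.


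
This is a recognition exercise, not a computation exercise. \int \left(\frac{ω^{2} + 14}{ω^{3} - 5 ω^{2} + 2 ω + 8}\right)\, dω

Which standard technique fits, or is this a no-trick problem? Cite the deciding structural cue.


Technique: partial fractions — with ω^{3} - 5 ω^{2} + 2 ω + 8 factorable and the degree on top strictly smaller, simple-fraction decomposition is immediate.


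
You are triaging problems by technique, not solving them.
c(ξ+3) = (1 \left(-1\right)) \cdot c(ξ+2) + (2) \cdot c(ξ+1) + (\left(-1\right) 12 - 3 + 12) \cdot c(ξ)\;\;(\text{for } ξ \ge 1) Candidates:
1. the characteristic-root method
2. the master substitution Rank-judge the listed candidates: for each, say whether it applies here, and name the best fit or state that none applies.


Diagnosis: the characteristic-root method — try a geometric ansatz r^ξ: constant coefficients turn the recurrence into one polynomial equation in r.
- the characteristic-root method — yes, a natural case for it.
- the master substitution: this is shift-type recursion, outside the divide-and-conquer template.


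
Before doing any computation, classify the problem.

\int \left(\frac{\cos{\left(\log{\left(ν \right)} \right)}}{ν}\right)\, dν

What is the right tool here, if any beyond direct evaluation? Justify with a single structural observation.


Diagnosis: u-substitution — everything non-trivial happens through the inner expression \log{\left(ν \right)}, and its derivative accounts for the remaining factor up to a constant, so set u = \log{\left(ν \right)}.


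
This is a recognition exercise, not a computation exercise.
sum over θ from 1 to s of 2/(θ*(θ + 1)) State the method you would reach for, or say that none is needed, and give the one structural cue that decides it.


Best approach: telescoping — integer-spaced poles in 2/(θ*(θ + 1)) are the telescoping signature in disguise.


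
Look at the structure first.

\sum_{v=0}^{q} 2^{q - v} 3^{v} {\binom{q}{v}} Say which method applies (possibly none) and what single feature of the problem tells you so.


Diagnosis: the binomial theorem — terms weighting {\binom{q}{v}} against matched powers of 3 and 2 reassemble into (3 + 2)^q by the binomial theorem.


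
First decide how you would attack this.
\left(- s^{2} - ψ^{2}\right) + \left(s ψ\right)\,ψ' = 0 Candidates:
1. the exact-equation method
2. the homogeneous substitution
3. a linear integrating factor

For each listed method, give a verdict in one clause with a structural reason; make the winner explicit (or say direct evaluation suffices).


Technique: the homogeneous substitution — scaling s and ψ together leaves the slope fixed — it depends only on ψ/s, so substitute the ratio. This doubles as a Bernoulli equation in the unknown as written; the homogeneous route needs no setup at all.
- the exact-equation method — the mixed partial derivatives differ, so the left side is not a total differential.
- the homogeneous substitution: applicable, and directly so.
- a linear integrating factor — the unknown enters nonlinearly (through a power, a denominator, or a transcendental function), which the linear integrating-factor recipe cannot absorb as-is — any repair would come from a preliminary substitution, not the factor.


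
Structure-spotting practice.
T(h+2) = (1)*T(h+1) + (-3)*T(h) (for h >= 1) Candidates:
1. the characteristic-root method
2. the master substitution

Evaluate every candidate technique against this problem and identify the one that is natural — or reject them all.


Method: the characteristic-root method — because shifting h leaves the equation's coefficients unchanged, exponential trials reduce it to algebra.
- the characteristic-root method — yes — fits the structure here.
- the master substitution: there is no divide-the-index recursive argument.


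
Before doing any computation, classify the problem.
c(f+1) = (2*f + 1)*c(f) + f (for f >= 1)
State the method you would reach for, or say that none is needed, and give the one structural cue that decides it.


Technique: a summation factor — first-order, linear, moving coefficient 2*f + 1: the discrete analogue of an integrating factor handles it.


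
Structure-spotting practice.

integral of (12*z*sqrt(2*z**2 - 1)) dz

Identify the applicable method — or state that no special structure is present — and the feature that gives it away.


Method: u-substitution — read it as f(2*z**2 - 1) times a constant multiple of d(2*z**2 - 1): one substitution, u = 2*z**2 - 1, finishes it.


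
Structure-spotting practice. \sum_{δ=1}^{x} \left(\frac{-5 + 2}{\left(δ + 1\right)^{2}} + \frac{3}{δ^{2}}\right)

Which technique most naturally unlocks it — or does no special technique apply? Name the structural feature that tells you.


Diagnosis: telescoping — spot the paired structure — each term adds \frac{3}{δ^{2}} and subtracts its successor value, which the next term restores: the definition of a telescoping chain.


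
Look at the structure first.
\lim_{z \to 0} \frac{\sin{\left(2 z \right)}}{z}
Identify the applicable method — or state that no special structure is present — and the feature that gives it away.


Diagnosis: l'Hôpital's rule (0/0) — both numerator and denominator vanish at 0: the genuine 0/0 indeterminate that l'Hôpital exists for. One could equally expand both pieces locally and compare leading terms; the rule does that in one stroke.


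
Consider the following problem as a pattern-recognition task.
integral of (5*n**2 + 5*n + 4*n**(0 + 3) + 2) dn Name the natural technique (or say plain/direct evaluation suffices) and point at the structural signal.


Technique: no special technique — nothing composite, nothing rational, nothing trigonometric — each constant-multiple power of n integrates by the power rule alone.


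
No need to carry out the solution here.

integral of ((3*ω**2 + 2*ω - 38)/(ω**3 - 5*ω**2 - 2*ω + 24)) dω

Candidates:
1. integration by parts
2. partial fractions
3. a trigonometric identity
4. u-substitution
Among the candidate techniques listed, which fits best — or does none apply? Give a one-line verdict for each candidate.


Diagnosis: partial fractions — the denominator ω**3 - 5*ω**2 - 2*ω + 24 factors, so the quotient decomposes into elementary partial fractions term by term.
- integration by parts — no split into a nonconstant polynomial times one of the standard kernels — exp, sine, or cosine of a linear argument, or a logarithm — applies here.
- partial fractions: applies; the problem has the shape this method handles.
- a trigonometric identity: no sine or cosine appears, so there is nothing for a trigonometric identity to act on.
- u-substitution: no subexpression of the integrand pairs with its own derivative as a factor — individual terms may offer their own substitutions, but any change of variable covering the whole integral would have to be constructed from outside the expression.


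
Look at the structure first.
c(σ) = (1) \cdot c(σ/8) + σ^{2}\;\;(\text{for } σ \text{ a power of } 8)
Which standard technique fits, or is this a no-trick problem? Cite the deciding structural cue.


Technique: the master substitution — the argument shrinks by the factor 8, so measure the index on a logarithmic scale and the recursion becomes a shift.


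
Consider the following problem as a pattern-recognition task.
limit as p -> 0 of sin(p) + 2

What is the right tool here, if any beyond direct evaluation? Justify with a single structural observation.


Diagnosis: no special technique — no zero denominators, no indeterminate clash at 0 — substitute and read off the value.


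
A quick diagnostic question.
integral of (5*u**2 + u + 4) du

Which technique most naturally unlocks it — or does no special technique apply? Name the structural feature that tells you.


Verdict: no special technique — the integrand is a sum of constant multiples of powers of u — integrate term by term.


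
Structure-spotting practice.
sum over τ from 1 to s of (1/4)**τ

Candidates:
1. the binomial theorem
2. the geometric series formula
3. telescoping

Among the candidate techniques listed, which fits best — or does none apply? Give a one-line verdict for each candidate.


Method: the geometric series formula — check a ratio of consecutive terms: it is 1/4, independent of the index, so the geometric formula closes the sum.
- the binomial theorem: no binomial coefficients pair up with complementary powers here.
- the geometric series formula: a fit — the right tool for this form.
- telescoping: as presented, consecutive terms share no shifted copy to cancel against — no rewrite is on display to change that.


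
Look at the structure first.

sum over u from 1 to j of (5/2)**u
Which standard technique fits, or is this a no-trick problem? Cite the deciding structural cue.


Method: the geometric series formula — each term is 5/2 times the previous one, so the geometric-series formula applies directly.


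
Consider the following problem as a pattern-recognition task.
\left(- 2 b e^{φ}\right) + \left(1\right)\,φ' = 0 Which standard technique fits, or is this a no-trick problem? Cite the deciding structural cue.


Best approach: separation of variables — separating collects all φ-dependence with the derivative and leaves all b-dependence opposite: variables separate.


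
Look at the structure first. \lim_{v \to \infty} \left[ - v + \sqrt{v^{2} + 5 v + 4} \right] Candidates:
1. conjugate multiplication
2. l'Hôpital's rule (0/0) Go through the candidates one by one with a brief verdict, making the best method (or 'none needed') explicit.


Verdict: conjugate multiplication — both pieces blow up but their difference is finite; the conjugate trick rationalizes \sqrt{v^{2} + 5 v + 4} - v.
- conjugate multiplication: applicable, and directly so.
- l'Hôpital's rule (0/0): the expression is a difference driving to ∞ − ∞, not a 0/0 quotient — there is no ratio for the rule to differentiate.


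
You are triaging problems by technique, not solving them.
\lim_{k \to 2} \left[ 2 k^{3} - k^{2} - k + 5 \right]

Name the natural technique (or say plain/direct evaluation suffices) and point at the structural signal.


Verdict: no special technique — the expression is continuous at the evaluation point — substitute directly; no indeterminate form appears.


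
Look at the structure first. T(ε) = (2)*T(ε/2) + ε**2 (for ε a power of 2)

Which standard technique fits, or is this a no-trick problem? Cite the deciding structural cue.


Verdict: the master substitution — the call at ε/2 makes this multiplicative recursion; the master-style substitution converts it to additive.


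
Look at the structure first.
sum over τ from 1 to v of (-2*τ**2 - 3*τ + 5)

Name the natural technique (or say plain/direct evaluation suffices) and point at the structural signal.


Best approach: no special technique — no cancellation, no constant ratio, no binomial weights — just polynomial terms summed directly.


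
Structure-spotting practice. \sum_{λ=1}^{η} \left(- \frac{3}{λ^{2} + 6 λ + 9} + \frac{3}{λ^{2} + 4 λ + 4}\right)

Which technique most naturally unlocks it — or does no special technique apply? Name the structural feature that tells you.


Method: telescoping — the summand is \frac{3}{λ^{2} + 4 λ + 4} minus the same expression shifted by one, so consecutive terms cancel in pairs.


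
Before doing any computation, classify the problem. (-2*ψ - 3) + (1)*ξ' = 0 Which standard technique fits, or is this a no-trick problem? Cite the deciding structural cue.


Method: no special technique — solved for the derivative, ξ never appears on the right — this is a direct integration in ψ, not a differential-equations problem at heart.


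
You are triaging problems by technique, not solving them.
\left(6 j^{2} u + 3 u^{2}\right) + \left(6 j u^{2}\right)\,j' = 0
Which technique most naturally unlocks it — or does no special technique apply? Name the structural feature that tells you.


Best approach: the exact-equation method — check exactness first: here it holds (6 j^{2} u + 3 u^{2}, 6 j u^{2} have matching cross partials), so no integrating factor is needed.


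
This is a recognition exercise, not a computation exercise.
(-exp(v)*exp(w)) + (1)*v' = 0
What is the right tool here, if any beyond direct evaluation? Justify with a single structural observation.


Diagnosis: separation of variables — the slope splits multiplicatively: exp(w) carrying all w-dependence times exp(v) carrying all v-dependence — separate and integrate.


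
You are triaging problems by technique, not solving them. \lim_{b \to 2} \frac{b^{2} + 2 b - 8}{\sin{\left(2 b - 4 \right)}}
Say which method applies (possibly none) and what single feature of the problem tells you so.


Diagnosis: l'Hôpital's rule (0/0) — the 0/0 form at 2 is the signature situation for l'Hôpital's rule. One could equally expand both pieces locally and compare leading terms; the rule does that in one stroke.


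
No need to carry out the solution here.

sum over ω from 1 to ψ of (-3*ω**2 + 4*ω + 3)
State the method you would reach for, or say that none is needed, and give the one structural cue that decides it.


Diagnosis: no special technique — recognize the absence of structure: constant-multiple powers of ω summed plainly, no special method required.


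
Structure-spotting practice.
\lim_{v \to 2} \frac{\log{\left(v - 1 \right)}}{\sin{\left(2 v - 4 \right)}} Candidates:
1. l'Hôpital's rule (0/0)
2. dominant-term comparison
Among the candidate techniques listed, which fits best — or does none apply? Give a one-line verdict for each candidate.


Verdict: l'Hôpital's rule (0/0) — substituting 2 gives 0 over 0; differentiate top and bottom once and re-evaluate. The standard small-argument limits would also carry it; the rule is the systematic route.
- l'Hôpital's rule (0/0) — a fit — the right tool for this form.
- dominant-term comparison: leading-power comparison does not apply to this form.


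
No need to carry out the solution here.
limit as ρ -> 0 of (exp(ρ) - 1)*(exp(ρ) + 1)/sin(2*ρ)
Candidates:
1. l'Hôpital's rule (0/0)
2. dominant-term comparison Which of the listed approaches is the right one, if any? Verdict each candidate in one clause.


Method: l'Hôpital's rule (0/0) — plug in 0: top and bottom both hit zero, so differentiate each and retry. Known elementary limits would finish this too — the rule just bypasses the case analysis.
- l'Hôpital's rule (0/0) — applicable, and directly so.
- dominant-term comparison: leading-power comparison does not apply to this form.


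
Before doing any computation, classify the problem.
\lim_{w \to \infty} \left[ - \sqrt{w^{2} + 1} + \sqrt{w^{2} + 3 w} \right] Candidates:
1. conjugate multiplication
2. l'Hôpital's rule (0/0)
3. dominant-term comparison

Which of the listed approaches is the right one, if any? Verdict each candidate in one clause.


Method: conjugate multiplication — neither \sqrt{w^{2} + 3 w} nor \sqrt{w^{2} + 1} converges alone, so rewrite their difference as a conjugate-rationalized quotient first.
- conjugate multiplication — applicable, and directly so.
- l'Hôpital's rule (0/0) — substitution produces ∞ − ∞ rather than a vanishing quotient; the rule needs a 0/0 ratio to act on.
- dominant-term comparison: no ranking of term growth rates resolves the limit here.


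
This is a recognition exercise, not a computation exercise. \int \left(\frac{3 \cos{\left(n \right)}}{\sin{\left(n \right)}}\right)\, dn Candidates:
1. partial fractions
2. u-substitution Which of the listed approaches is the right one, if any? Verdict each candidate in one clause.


Verdict: u-substitution — gathered as a product, the integrand carries the factor 3 \cos{\left(n \right)} — up to a constant, the derivative of the inner expression \sin{\left(n \right)} — so u = \sin{\left(n \right)} collapses the integral.
- partial fractions: the expression is not a ratio of polynomials that decomposes further.
- u-substitution — yes — fits the structure here.


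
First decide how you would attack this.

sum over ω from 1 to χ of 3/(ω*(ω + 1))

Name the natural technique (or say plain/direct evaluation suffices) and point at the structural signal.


Method: telescoping — 3/(ω*(ω + 1)) is a collapsed telescope: expand it into simple fractions to see the cancellation.


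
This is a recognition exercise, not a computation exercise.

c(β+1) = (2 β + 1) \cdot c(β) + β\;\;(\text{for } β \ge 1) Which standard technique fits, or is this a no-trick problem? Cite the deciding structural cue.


Verdict: a summation factor — rescale the sequence by the product of the weights 2 β + 1 so far — the recurrence collapses to a plain running sum.


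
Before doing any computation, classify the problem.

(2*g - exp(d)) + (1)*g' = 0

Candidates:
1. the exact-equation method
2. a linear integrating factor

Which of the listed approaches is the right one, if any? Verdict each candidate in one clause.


Verdict: a linear integrating factor — g enters only linearly with coefficient 2; multiply by exp of the integral of 2 and the left side becomes one derivative.
- the exact-equation method: the mixed-partials test fails on this split — it is not an exact differential as presented.
- a linear integrating factor: a fit — the right tool for this form.


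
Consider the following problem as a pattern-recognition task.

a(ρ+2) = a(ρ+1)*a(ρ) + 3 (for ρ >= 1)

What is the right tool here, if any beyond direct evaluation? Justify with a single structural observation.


Best approach: no special technique — the unknown enters the rule nonlinearly, not as a weighted sum — no linear method is even well-posed.


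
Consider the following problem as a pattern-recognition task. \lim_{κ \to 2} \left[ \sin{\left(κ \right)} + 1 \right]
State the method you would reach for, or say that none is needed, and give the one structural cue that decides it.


Verdict: no special technique — the function is continuous at 2; evaluation is itself the limit, no machinery required.


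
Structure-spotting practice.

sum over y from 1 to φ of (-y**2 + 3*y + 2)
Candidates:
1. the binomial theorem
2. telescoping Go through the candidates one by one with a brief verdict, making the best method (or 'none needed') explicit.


Verdict: no special technique — this is bookkeeping, not technique: standard formulas for sums of constant-multiple powers of y apply termwise.
- the binomial theorem: no binomial coefficients pair with matched powers.
- telescoping — neither a shifted-difference shape nor integer-spaced poles are present.


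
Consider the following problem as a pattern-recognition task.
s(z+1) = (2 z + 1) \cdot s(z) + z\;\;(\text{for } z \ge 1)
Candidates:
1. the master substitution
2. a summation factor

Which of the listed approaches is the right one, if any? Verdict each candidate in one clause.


Diagnosis: a summation factor — an index-dependent multiplier 2 z + 1 rules out characteristic roots; a summation factor converts it to a pure difference.
- the master substitution — with no divided-index recursive call, reindexing by powers of a base buys nothing.
- a summation factor — applies; the problem has the shape this method handles.


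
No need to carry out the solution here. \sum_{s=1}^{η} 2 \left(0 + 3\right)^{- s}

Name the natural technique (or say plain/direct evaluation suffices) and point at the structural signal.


Diagnosis: the geometric series formula — consecutive terms stand in a fixed index-free ratio — the geometric sum formula closes it.


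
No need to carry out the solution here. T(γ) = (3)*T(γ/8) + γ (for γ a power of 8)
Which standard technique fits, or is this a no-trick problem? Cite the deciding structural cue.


Technique: the master substitution — the call at γ/8 makes this multiplicative recursion; the master-style substitution converts it to additive.


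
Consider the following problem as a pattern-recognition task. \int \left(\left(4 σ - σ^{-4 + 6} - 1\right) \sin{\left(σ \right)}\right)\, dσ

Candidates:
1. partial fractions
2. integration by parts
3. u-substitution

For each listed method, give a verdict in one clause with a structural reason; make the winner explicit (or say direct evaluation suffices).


Best approach: integration by parts — a polynomial (4 σ - σ^{-4 + 6} - 1) against the kernel \sin{\left(σ \right)} is the signature bounded-ladder case for integration by parts.
- partial fractions — the expression is not a ratio of polynomials that decomposes further.
- integration by parts: yes, a natural case for it.
- u-substitution — no subexpression of the integrand serves as a whole-integral substitution inner — individual terms may offer their own, but none carries its derivative as a factor of the full integrand; a working change of variable would have to be constructed from outside the expression.


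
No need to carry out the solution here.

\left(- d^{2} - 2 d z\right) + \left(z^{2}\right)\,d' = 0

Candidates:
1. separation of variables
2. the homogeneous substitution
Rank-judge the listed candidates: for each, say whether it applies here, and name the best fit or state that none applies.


Best approach: the homogeneous substitution — the slope's numerator and denominator share total degree; set v = d/z and the equation drops to separable form. Rearranged, this also fits the Bernoulli template directly; the homogeneous substitution reads the structure without the rearrangement.
- separation of variables: the two dependences do not factor apart.
- the homogeneous substitution: applies; the problem has the shape this method handles.


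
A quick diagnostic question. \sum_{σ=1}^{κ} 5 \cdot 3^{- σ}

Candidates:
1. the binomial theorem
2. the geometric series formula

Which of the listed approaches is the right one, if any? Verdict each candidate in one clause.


Best approach: the geometric series formula — consecutive terms stand in a fixed index-free ratio — the geometric sum formula closes it.
- the binomial theorem: no binomial coefficients pair with matched powers.
- the geometric series formula: applicable, and directly so.


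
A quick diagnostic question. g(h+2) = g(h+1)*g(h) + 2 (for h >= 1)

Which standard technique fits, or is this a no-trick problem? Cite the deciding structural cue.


Method: no special technique — the unknown enters the rule nonlinearly, not as a weighted sum — no linear method is even well-posed.


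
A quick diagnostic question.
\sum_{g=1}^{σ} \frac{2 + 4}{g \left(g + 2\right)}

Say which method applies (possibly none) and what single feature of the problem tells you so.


Verdict: telescoping — poles of \frac{2 + 4}{g \left(g + 2\right)} differ by an integer, the telltale of a telescoping partial-fraction sum.


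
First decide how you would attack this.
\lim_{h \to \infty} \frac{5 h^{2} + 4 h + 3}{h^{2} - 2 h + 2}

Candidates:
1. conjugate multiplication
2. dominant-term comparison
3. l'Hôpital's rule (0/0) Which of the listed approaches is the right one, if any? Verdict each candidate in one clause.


Verdict: dominant-term comparison — divide by the highest power of h present: lower-order terms vanish and the dominant ratio remains.
- conjugate multiplication: the conjugate move applies to radical differences, which this is not.
- dominant-term comparison — applies; the problem has the shape this method handles.
- l'Hôpital's rule (0/0): as a single quotient the expression runs to ∞/∞ at the limit point — an at-infinity form of the rule would apply, though the leading-growth comparison is the direct reading.


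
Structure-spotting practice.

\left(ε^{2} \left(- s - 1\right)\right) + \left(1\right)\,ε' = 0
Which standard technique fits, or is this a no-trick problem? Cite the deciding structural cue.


Method: separation of variables — all dependence on the two variables factors apart, the defining separable shape.


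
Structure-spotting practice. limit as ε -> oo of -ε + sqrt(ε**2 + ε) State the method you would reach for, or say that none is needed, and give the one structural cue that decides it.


Diagnosis: conjugate multiplication — turning the difference into a conjugate-rationalized ratio makes the limit readable.


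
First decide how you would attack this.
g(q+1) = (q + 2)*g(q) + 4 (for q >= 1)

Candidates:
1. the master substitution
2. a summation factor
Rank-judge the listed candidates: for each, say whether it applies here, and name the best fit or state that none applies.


Best approach: a summation factor — the coefficient q + 2 drifts with the index, so no fixed root exists; normalizing by the cumulative product telescopes it.
- the master substitution — no fixed divisor shrinks the index between calls.
- a summation factor — applicable, and directly so.


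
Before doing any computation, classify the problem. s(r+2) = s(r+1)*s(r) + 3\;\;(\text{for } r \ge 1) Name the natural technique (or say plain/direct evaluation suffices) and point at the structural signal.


Verdict: no special technique — no ansatz, no master substitution, no summation factor survives the nonlinearity here.


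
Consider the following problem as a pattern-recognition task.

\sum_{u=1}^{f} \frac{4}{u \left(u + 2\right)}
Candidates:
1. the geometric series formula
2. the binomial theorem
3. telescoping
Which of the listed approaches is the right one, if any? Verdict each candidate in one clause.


Best approach: telescoping — after splitting \frac{4}{u \left(u + 2\right)} into partial fractions, the pieces are shifted copies of one function and cancel telescopically.
- the geometric series formula: the term-to-term ratio changes with the index, so the geometric formula cannot close it.
- the binomial theorem: the summand does not match any term pattern of an expanded binomial power.
- telescoping — yes — fits the structure here.


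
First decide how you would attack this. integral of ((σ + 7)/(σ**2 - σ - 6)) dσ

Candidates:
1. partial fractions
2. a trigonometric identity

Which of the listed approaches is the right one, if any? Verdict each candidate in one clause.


Method: partial fractions — with σ**2 - σ - 6 factorable and the degree on top strictly smaller, simple-fraction decomposition is immediate.
- partial fractions: yes — fits the structure here.
- a trigonometric identity: there is no trigonometric structure at all — the integrand carries no sine or cosine to rewrite.


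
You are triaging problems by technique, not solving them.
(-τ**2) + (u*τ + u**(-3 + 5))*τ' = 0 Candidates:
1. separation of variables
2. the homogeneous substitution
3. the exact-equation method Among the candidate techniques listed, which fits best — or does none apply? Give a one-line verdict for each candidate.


Method: the homogeneous substitution — the slope is degree-zero homogeneous: the ratio substitution v = τ/u collapses it. A Bernoulli-style rewrite — possibly after exchanging which variable is treated as dependent — would work as well; the homogeneous substitution is the more immediate reading here.
- separation of variables — the two dependences are entangled, not a clean product of one-variable pieces.
- the homogeneous substitution: yes — fits the structure here.
- the exact-equation method — the mixed partial derivatives differ, so the left side is not a total differential.


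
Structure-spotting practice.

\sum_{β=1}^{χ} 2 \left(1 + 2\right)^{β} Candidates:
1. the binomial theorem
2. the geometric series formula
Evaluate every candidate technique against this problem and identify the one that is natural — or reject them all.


Verdict: the geometric series formula — consecutive terms stand in a fixed index-free ratio — the geometric sum formula closes it.
- the binomial theorem: the terms do not reassemble into a binomial power.
- the geometric series formula: yes — fits the structure here.


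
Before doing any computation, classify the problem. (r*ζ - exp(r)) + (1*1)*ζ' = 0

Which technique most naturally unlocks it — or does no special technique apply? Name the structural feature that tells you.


Diagnosis: a linear integrating factor — arrange it as ζ' + r·ζ = (the forcing term) and the integrating factor does the rest.


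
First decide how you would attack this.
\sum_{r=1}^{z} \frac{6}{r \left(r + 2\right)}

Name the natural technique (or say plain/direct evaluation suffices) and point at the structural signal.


Diagnosis: telescoping — \frac{6}{r \left(r + 2\right)} hides a difference of shifted reciprocals — decompose it and the middle of the sum vanishes.


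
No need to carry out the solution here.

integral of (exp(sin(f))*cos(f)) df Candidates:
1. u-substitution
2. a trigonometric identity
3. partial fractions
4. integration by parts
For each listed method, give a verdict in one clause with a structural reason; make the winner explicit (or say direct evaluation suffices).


Technique: u-substitution — spotting that cos(f) is a constant multiple of the derivative of sin(f) is the key observation — substitute u = sin(f) and the integral becomes one-dimensional in u.
- u-substitution: yes — fits the structure here.
- a trigonometric identity — no even trigonometric power and no product of distinct frequencies to rewrite.
- partial fractions: there is no rational-function structure to decompose.
- integration by parts: the nonconstant-polynomial-times-standard-kernel pattern (an exp, sine, cosine, or logarithm partner) is absent.
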